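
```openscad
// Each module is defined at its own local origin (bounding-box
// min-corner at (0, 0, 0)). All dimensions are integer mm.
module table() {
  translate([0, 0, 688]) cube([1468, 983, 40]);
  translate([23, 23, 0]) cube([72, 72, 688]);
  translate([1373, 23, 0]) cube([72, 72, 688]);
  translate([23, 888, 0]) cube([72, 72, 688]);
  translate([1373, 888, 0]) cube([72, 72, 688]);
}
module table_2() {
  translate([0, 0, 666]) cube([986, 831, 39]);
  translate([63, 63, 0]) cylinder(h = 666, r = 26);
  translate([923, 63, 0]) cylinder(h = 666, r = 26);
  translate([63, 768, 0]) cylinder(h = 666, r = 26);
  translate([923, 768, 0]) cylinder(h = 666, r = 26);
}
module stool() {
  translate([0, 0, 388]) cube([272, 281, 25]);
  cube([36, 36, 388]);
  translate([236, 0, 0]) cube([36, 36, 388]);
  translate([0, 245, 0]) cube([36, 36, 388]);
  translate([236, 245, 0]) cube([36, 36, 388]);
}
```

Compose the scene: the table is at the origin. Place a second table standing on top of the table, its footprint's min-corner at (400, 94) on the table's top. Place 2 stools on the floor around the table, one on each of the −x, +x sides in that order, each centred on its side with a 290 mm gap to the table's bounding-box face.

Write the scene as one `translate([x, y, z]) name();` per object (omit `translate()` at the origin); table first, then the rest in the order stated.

table();
translate([400, 94, 728]) table_2();
translate([-562, 351, 0]) stool();
translate([1758, 351, 0]) stool();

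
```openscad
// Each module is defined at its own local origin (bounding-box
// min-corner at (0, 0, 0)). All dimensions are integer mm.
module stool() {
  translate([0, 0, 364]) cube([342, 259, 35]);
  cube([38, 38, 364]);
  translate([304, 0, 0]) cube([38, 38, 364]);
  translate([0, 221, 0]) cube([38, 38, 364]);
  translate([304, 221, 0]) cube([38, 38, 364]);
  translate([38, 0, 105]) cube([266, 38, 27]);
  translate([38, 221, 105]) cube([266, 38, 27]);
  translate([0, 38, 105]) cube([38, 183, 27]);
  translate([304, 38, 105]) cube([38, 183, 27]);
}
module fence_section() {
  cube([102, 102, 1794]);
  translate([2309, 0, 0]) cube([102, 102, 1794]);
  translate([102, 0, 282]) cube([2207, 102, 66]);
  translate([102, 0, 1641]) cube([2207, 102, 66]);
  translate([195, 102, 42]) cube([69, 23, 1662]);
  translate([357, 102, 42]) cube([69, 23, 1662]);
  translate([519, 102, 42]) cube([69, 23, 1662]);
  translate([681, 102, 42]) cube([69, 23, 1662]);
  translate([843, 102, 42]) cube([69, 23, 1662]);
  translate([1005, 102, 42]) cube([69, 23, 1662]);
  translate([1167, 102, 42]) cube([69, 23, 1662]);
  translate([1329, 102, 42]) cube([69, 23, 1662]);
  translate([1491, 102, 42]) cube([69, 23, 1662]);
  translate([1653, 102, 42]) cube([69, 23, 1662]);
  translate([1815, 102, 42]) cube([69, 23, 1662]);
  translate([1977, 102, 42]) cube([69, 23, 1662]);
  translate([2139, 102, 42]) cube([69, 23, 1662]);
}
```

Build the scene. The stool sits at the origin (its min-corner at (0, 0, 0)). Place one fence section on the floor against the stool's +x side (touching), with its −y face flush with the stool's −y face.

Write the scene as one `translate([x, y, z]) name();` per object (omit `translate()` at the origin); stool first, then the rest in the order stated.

stool();
translate([342, 0, 0]) fence_section();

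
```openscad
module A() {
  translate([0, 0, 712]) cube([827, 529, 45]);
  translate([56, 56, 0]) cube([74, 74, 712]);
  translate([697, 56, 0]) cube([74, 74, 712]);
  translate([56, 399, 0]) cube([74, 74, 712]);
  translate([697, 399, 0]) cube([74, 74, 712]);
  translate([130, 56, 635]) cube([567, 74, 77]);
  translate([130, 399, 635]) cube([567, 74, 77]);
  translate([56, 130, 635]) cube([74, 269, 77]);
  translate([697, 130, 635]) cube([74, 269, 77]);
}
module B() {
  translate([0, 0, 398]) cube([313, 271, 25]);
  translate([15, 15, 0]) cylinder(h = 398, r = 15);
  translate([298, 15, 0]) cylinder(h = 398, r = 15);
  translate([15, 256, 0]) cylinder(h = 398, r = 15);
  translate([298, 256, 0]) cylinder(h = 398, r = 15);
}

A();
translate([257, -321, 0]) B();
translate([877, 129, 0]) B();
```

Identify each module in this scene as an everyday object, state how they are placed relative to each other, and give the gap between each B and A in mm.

Each stool's nearest face is 50 mm from the table's bounding box.

A is a table. B is a stool. Two stools sit around the table at the −y, +x sides. The gap between each stool and the table is 50 mm.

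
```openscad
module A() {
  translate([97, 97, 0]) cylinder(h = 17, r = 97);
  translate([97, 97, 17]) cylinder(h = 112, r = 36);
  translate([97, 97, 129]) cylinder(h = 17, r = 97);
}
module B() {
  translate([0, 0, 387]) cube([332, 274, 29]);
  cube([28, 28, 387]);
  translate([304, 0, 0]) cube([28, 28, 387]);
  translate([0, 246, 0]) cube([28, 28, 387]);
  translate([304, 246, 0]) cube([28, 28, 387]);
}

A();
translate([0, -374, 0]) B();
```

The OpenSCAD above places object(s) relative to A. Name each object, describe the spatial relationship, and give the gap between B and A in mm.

A is a spool. B is a stool. The stool is on the floor beside the spool on its −y side. The gap between the stool and the spool is 100 mm.

The stool's nearest face is 100 mm from the spool's −y face.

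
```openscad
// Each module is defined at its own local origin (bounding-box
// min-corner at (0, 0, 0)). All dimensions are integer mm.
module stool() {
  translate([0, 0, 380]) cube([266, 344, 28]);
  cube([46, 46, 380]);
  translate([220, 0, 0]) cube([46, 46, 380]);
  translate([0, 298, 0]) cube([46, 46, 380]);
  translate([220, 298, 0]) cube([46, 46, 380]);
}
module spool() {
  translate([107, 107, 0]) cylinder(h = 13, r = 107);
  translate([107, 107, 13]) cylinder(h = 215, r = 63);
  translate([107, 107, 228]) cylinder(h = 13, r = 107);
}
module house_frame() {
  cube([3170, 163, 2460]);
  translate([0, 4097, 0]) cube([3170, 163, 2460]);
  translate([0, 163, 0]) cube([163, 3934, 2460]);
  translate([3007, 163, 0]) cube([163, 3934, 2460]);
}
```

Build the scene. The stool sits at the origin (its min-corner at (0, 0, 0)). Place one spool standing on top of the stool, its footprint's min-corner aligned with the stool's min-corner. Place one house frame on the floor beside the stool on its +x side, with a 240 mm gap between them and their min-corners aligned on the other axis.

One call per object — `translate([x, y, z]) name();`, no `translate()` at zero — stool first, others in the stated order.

stool();
translate([0, 0, 408]) spool();
translate([506, 0, 0]) house_frame();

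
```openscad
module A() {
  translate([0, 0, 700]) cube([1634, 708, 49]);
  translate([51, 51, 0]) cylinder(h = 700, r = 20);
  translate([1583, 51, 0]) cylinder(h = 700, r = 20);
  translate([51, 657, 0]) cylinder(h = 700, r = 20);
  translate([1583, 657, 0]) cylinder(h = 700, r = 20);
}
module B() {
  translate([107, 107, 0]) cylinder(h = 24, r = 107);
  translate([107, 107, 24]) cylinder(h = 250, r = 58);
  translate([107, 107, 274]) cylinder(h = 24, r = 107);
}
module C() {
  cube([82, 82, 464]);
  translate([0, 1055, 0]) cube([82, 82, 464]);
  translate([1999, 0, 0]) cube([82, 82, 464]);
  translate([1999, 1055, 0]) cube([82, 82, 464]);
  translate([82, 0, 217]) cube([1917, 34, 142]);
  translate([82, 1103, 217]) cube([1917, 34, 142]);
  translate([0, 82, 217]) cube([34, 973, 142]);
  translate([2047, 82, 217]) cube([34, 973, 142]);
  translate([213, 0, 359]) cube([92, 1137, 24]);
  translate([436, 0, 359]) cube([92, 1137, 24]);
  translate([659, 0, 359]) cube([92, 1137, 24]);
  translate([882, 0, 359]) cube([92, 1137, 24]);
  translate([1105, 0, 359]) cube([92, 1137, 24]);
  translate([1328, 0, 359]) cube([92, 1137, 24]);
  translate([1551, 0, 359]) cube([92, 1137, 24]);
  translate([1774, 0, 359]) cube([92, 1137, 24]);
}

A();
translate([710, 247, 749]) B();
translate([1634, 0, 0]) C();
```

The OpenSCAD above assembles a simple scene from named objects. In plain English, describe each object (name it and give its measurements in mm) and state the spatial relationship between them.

A is a rectangular dining table. The top is 1634×708×49 mm with its upper surface at z = 749 mm. It stands on four round legs of 40 mm diameter, each leg's bounding box inset 31 mm from the nearest pair of top edges, running from the floor to the underside of the top.

B is a spool: two coaxial disc flanges of radius 107 mm and thickness 24 mm, joined by a core cylinder of radius 58 mm and height 250 mm. The lower flange rests on z = 0 and the three cylinders share a vertical axis.

C is a bed frame 2081 mm long (x) by 1137 mm wide (y). Four 82×82 mm corner posts, 464 mm tall, at the corners of the footprint. Four rails of 34 mm thickness and 142 mm height run between adjacent posts with their undersides at z = 217 mm, their outer faces flush with the outside of the frame (the two x-running rails run between the posts' inner faces; the two y-running rails run between the posts' inner faces). 8 slats, each 92 mm wide (x) and 24 mm thick, lie across the top of the two x-running rails, running the full 1137 mm width of the frame in y; the slats are evenly spaced along x between the inner faces of the end posts with equal gaps (rounded down to the nearest mm) at the −x end and between each pair — any rounding remainder accumulates at the +x end.

The spool is on top of the table, centred. The bed frame is against the table's +x side, with their −y faces flush.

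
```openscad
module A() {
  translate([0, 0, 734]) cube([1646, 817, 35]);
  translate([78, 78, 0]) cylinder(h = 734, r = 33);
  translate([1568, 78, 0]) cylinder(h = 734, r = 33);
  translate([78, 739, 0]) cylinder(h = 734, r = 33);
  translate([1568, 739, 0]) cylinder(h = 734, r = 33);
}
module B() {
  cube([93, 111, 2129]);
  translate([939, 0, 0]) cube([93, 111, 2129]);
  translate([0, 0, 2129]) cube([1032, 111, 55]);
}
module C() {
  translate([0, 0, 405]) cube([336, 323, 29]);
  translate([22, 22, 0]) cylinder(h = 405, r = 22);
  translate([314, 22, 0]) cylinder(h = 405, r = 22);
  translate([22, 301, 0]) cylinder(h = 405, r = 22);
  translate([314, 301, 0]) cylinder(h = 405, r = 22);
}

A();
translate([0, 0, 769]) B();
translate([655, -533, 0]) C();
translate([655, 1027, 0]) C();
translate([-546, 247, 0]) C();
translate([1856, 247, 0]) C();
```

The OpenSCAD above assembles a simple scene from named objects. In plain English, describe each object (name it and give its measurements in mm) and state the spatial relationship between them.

A is a table: top 1646 mm (x) × 817 mm (y), 35 mm thick, upper face at z = 769 mm, on four round legs of 66 mm diameter, each leg's bounding box inset 45 mm from the nearest pair of top edges, running from z = 0 to the bottom of the top.

B is a rectangular door frame: two vertical jambs of 93×111 mm section, 2129 mm tall, with a clear opening 846 mm wide between their inner faces. A header 55 mm tall and 111 mm deep lies on top of the jambs and spans the full outside width.

C is a four-legged stool. The seat is a 336×323×29 mm slab whose top surface is at z = 434 mm; four round legs, each 44 mm in diameter, run from the floor (z = 0) to the underside of the seat, each leg's axis is inset half a diameter from the nearest pair of seat edges (so the leg's bounding box is flush with the corner).

The door frame is on top of the table. Four stools sit around the table at the −y, +y, −x, +x sides.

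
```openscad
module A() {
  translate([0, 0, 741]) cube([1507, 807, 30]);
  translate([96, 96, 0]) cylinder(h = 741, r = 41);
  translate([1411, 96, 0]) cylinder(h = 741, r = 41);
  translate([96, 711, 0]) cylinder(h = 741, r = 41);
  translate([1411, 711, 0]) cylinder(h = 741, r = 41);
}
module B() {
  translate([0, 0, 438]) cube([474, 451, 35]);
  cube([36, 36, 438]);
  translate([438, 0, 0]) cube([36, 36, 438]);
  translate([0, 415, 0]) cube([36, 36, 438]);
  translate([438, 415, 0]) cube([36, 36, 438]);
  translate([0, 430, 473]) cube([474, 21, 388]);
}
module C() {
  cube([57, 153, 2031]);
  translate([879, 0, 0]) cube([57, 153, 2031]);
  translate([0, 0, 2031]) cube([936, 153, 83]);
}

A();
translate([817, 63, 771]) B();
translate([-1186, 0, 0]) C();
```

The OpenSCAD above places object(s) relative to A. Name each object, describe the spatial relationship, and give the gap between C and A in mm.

A is a table. B is a chair. C is a door frame. The chair is on top of the table. The door frame is on the floor beside the table on its −x side. The gap between the door frame and the table is 250 mm.

The door frame's nearest face is 250 mm from the table's −x face.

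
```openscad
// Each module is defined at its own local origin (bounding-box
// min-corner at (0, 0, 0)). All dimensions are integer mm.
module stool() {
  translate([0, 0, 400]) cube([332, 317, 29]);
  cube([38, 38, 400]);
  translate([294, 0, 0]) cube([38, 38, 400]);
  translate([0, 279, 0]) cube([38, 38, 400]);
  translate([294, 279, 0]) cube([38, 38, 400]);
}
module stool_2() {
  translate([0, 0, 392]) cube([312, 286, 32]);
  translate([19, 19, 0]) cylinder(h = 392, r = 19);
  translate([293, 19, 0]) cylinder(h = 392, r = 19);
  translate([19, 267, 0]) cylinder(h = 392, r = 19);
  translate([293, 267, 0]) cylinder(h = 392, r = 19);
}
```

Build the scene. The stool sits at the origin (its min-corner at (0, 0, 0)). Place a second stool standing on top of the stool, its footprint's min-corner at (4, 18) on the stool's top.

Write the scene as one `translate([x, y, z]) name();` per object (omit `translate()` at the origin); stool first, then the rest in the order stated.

stool();
translate([4, 18, 429]) stool_2();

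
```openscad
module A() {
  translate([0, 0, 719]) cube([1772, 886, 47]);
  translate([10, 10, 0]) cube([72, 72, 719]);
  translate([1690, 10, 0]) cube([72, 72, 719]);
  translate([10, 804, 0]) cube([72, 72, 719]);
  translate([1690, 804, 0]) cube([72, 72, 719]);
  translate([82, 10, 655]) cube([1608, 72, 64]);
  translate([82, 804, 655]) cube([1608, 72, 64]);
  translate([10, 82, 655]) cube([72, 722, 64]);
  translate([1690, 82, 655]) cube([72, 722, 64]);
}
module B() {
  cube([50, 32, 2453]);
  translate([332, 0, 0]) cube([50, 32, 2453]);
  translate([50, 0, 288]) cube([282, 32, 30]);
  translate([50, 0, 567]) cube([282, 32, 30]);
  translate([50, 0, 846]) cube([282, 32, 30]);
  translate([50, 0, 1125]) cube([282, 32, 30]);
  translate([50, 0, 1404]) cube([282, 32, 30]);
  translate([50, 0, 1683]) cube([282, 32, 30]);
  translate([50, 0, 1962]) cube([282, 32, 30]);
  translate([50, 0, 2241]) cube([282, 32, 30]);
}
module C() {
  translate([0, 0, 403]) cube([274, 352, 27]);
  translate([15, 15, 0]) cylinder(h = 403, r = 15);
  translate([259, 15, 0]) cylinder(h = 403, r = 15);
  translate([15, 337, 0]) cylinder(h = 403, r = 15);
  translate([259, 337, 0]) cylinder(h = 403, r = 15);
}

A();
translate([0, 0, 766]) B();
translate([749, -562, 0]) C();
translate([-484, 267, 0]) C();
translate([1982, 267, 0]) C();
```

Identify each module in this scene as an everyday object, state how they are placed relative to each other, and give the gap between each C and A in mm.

Each stool's nearest face is 210 mm from the table's bounding box.

A is a table. B is a ladder. C is a stool. The ladder is on top of the table. Three stools sit around the table at the −y, −x, +x sides. The gap between each stool and the table is 210 mm.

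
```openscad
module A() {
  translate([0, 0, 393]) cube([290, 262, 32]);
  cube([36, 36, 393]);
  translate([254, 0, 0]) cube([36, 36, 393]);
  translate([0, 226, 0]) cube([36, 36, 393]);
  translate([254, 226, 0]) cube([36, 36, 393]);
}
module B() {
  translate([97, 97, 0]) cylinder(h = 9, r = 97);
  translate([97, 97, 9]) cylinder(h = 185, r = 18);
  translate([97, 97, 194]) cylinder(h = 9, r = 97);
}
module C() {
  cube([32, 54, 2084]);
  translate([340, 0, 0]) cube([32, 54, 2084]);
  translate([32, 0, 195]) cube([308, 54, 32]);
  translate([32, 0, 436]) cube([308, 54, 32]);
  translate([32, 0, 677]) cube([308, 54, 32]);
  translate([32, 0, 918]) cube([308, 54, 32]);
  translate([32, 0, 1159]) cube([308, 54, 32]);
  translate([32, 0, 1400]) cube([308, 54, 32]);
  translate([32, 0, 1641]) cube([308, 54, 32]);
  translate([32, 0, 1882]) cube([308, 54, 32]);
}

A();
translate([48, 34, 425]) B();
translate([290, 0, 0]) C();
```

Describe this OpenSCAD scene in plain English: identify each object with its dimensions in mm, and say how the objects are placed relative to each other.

A is a four-legged stool. The seat is 290×262 mm, 32 mm thick, top at z = 425 mm. It stands on four square legs, each 36×36 mm in cross-section, from z = 0 to the seat underside, each flush with a corner of the seat.

B is a spool: two coaxial disc flanges of radius 97 mm and thickness 9 mm, joined by a core cylinder of radius 18 mm and height 185 mm. The lower flange rests on z = 0 and the three cylinders share a vertical axis.

C is a wooden ladder with two side rails of 32×54 mm section and 2084 mm height, set 372 mm apart overall. Between them run 8 rectangular rungs (54 mm deep, 32 mm thick), front faces flush with the rails' −y face. The bottom of the first rung is 195 mm above the floor and each subsequent rung is 241 mm higher than the one below.

The spool is on top of the stool, centred. The ladder is against the stool's +x side, with their −y faces flush.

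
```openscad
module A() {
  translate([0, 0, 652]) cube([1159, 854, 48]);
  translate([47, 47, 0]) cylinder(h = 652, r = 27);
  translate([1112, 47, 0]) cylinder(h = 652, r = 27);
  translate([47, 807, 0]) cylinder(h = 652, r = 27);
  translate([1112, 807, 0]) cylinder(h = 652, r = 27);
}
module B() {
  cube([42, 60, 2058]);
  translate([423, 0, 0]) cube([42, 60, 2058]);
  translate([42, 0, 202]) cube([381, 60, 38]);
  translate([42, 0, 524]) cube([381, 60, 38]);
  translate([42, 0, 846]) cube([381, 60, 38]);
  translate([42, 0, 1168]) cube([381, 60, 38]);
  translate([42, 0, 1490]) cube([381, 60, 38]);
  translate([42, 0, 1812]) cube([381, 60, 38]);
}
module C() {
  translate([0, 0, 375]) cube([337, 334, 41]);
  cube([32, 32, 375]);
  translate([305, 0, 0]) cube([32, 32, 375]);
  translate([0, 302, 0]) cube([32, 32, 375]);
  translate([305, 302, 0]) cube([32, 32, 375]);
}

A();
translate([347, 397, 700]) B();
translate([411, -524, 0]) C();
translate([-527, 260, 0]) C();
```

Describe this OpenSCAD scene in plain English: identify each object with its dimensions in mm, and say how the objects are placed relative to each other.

A is a table: top 1159 mm (x) × 854 mm (y), 48 mm thick, upper face at z = 700 mm, on four round legs of 54 mm diameter, each leg's bounding box inset 20 mm from the nearest pair of top edges, running from z = 0 to the bottom of the top.

B is a straight ladder. Two 42×60 mm vertical rails, 2058 mm tall, stand 465 mm apart (outside-to-outside) with their front faces coplanar on the −y side. 6 rungs, each 60 mm deep and 38 mm tall, span between the inner faces of the rails, front faces flush with the rails. The lowest rung's underside is at z = 202 mm and rungs are spaced 322 mm apart (underside to underside).

C is a four-legged stool. The seat is 337×334 mm, 41 mm thick, top at z = 416 mm. It stands on four square legs, each 32×32 mm in cross-section, from z = 0 to the seat underside, each flush with a corner of the seat.

The ladder is on top of the table, centred. Two stools sit around the table at the −y, −x sides.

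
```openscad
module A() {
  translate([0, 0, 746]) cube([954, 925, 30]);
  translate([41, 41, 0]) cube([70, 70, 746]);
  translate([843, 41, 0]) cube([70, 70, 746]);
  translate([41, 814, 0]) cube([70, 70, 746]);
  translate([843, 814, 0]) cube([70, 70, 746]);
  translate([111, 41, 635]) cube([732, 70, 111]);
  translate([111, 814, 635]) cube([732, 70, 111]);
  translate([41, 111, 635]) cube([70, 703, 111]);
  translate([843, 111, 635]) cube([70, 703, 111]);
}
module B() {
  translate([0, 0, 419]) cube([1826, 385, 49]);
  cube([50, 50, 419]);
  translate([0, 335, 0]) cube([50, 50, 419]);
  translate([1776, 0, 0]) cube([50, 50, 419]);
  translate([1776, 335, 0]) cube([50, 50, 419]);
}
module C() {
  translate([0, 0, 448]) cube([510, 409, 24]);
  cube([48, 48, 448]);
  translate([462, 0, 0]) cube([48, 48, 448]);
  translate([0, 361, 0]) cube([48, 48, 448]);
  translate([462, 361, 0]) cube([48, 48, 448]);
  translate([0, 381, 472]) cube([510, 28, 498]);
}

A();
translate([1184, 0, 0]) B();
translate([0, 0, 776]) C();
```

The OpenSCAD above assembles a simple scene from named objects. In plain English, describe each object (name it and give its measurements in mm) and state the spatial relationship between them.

A is a table with a 954×925 mm rectangular top, 30 mm thick, top surface at z = 776 mm, supported by four 70×70 mm square legs, each inset 41 mm from the nearest pair of top edges, running from the floor. Four apron rails, 70 mm thick and 111 mm tall, run between adjacent legs with their top edges flush with the underside of the top and their outer faces flush with the legs' outer faces.

B is a long wooden bench with a 1826 mm (x) × 385 mm (y) seat, 49 mm thick, its top surface 468 mm above the floor. Four 50 mm square legs at the seat corners, flush with the edges, run from z = 0 to the seat underside.

C is a chair: 510×409 mm seat, 24 mm thick, top at z = 472 mm, on four 48 mm square corner legs flush with the seat edges. A 28 mm thick backrest slab spans the full seat width, extending 498 mm above the seat top, its back face flush with the seat's +y edge.

The bench is on the floor beside the table on its +x side. The chair is on top of the table.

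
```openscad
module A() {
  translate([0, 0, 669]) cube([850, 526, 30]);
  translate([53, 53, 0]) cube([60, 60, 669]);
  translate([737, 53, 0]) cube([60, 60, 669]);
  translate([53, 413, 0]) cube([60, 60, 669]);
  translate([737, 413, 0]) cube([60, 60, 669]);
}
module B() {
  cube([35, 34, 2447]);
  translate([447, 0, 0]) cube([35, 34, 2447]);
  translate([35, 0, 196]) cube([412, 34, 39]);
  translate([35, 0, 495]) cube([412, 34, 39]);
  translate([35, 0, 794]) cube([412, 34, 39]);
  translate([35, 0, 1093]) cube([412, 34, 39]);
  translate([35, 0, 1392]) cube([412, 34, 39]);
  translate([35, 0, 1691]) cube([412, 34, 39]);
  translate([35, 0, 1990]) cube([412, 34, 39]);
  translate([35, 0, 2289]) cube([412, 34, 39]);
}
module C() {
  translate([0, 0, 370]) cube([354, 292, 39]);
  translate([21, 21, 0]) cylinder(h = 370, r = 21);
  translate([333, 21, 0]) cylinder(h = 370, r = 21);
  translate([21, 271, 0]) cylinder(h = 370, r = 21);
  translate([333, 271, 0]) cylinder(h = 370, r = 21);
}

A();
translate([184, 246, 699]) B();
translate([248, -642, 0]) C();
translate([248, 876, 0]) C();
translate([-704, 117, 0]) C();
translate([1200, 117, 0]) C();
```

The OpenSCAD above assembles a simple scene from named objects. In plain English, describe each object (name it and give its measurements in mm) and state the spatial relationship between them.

A is a table: top 850 mm (x) × 526 mm (y), 30 mm thick, upper face at z = 699 mm, on four 60×60 mm square legs, each inset 53 mm from the nearest pair of top edges, running from z = 0 to the bottom of the top.

B is a straight ladder. Two 35×34 mm vertical rails, 2447 mm tall, stand 482 mm apart (outside-to-outside) with their front faces coplanar on the −y side. 8 rungs, each 34 mm deep and 39 mm tall, span between the inner faces of the rails, front faces flush with the rails. The lowest rung's underside is at z = 196 mm and rungs are spaced 299 mm apart (underside to underside).

C is a four-legged stool. The seat is 354×292 mm, 39 mm thick, top at z = 409 mm. It stands on four round legs, each 42 mm in diameter, from z = 0 to the seat underside, each leg's axis is inset half a diameter from the nearest pair of seat edges (so the leg's bounding box is flush with the corner).

The ladder is on top of the table, centred. Four stools sit around the table at the −y, +y, −x, +x sides.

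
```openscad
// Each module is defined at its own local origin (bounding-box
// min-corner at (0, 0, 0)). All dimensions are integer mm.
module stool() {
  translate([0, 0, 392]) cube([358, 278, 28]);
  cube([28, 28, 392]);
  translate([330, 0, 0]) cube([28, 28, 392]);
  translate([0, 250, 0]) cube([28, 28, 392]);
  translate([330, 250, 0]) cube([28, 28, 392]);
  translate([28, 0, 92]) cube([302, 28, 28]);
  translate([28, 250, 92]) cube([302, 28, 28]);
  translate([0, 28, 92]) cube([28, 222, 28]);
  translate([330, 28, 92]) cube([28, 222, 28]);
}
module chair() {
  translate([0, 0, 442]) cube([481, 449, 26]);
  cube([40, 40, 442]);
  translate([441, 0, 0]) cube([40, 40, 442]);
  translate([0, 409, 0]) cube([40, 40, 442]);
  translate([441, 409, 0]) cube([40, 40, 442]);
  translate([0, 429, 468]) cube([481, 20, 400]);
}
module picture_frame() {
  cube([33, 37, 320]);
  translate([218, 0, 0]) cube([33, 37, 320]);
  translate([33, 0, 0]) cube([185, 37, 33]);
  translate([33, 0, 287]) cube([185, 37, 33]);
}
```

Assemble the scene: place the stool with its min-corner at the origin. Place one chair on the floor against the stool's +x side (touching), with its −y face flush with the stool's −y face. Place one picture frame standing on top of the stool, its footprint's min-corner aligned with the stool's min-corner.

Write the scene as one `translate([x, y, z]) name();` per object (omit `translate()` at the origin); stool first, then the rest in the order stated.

stool();
translate([358, 0, 0]) chair();
translate([0, 0, 420]) picture_frame();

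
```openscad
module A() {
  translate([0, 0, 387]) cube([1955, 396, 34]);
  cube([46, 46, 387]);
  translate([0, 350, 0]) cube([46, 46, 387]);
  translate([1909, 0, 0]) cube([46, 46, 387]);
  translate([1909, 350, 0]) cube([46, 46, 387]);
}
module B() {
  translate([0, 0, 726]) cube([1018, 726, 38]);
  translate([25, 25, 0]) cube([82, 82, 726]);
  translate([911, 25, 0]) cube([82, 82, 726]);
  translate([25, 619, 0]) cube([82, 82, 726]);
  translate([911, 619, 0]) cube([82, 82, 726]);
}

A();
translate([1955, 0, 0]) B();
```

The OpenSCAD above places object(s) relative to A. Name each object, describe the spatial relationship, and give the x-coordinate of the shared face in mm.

A is a bench. B is a table. The table is against the bench's +x side, with their −y faces flush. The x-coordinate of the shared face is 1955 mm.

The bench's +x face and the table's −x face are both at x = 1955 mm.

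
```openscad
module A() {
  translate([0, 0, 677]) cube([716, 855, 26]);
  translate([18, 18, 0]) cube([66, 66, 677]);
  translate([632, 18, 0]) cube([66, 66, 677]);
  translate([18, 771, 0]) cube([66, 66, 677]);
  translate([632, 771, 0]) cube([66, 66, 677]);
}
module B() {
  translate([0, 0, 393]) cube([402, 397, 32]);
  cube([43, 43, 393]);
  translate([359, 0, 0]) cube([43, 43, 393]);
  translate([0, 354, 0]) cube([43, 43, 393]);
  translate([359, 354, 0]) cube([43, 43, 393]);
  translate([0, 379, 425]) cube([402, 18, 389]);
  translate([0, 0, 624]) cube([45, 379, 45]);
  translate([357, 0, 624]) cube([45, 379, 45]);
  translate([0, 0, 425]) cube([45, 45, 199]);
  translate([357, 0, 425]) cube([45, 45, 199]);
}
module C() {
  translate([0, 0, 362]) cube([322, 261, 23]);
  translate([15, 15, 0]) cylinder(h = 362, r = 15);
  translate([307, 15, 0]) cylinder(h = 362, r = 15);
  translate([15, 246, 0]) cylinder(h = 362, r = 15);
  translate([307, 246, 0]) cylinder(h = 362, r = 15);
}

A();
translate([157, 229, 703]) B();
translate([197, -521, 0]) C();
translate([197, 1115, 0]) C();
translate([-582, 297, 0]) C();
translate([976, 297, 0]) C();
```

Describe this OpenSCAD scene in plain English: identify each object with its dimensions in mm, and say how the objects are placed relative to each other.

A is a table: top 716 mm (x) × 855 mm (y), 26 mm thick, upper face at z = 703 mm, on four 66×66 mm square legs, each inset 18 mm from the nearest pair of top edges, running from z = 0 to the bottom of the top.

B is a chair: 402×397 mm seat, 32 mm thick, top at z = 425 mm, on four 43 mm square corner legs flush with the seat edges. A 18 mm thick backrest slab spans the full seat width, extending 389 mm above the seat top, its back face flush with the seat's +y edge. Two armrests of 45×45 mm section run along each side from the seat's front edge to the front of the backrest, top faces 244 mm above the seat top and outer faces flush with the seat's x-edges; a 45×45 mm post under the front of each armrest stands on the seat at the front corner.

C is a simple wooden stool: a rectangular seat 322 mm (x) by 261 mm (y), 23 mm thick, top face at z = 385 mm, on four round legs, each 30 mm in diameter. The legs rest on z = 0, each leg's axis is inset half a diameter from the nearest pair of seat edges (so the leg's bounding box is flush with the corner).

The chair is on top of the table, centred. Four stools sit around the table at the −y, +y, −x, +x sides.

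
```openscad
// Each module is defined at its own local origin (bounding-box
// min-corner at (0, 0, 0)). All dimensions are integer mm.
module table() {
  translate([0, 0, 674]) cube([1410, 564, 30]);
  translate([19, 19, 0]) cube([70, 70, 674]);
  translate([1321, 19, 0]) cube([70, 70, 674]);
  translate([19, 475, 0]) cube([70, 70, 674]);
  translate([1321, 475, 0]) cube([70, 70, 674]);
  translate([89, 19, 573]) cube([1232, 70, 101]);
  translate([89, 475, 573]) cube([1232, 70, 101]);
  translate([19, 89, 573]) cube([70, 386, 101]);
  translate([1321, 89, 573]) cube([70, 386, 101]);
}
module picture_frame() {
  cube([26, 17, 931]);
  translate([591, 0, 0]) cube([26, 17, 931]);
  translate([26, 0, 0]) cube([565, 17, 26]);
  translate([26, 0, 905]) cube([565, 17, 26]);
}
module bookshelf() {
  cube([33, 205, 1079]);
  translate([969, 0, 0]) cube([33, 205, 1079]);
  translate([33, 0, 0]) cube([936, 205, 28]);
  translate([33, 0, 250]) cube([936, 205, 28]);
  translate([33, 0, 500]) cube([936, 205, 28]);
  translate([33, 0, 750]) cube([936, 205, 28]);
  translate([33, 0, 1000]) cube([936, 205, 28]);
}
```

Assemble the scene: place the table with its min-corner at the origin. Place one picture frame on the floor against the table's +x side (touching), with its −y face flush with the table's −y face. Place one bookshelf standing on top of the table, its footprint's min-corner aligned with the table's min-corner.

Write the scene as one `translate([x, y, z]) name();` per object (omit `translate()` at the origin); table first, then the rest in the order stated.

table();
translate([1410, 0, 0]) picture_frame();
translate([0, 0, 704]) bookshelf();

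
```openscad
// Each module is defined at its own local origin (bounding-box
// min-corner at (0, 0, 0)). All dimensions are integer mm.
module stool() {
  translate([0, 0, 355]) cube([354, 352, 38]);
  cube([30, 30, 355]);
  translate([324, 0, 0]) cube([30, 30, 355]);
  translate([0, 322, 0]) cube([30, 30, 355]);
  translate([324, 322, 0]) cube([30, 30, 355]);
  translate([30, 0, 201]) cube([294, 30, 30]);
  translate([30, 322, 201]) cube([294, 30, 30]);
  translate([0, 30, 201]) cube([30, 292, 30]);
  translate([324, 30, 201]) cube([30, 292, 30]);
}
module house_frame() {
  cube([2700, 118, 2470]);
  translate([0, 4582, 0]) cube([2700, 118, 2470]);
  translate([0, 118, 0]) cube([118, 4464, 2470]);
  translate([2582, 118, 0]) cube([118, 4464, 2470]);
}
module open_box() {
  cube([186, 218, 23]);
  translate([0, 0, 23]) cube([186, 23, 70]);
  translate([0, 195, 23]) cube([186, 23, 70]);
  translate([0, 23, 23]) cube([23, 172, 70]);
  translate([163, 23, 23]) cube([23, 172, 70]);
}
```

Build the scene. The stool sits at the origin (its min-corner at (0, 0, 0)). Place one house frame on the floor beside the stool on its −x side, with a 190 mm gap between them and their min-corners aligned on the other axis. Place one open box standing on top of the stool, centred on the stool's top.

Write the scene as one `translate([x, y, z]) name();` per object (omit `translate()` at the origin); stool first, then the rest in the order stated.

stool();
translate([-2890, 0, 0]) house_frame();
translate([84, 67, 393]) open_box();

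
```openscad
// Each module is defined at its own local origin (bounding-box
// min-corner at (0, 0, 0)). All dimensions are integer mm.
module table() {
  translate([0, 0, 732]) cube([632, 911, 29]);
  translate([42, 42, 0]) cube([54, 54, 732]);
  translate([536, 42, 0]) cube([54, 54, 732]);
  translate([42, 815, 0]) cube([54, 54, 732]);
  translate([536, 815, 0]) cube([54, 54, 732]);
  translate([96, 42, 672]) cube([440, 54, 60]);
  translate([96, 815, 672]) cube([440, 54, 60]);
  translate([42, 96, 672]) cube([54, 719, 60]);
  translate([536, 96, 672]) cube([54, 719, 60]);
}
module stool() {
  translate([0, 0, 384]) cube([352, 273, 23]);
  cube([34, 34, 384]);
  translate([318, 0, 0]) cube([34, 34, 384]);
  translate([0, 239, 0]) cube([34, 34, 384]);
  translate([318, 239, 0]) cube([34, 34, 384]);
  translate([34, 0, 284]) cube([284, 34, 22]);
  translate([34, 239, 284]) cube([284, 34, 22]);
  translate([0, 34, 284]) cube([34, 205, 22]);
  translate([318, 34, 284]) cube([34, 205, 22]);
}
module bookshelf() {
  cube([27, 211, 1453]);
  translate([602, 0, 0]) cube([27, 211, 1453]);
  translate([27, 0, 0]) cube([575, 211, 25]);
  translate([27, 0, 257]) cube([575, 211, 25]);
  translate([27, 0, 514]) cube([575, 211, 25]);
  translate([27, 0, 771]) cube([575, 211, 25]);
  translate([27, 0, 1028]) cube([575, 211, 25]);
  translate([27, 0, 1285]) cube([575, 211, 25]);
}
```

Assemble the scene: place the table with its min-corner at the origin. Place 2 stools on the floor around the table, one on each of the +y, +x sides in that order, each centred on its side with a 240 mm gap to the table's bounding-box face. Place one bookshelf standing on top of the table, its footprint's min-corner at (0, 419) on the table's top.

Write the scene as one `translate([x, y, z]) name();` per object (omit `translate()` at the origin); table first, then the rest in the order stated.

table();
translate([140, 1151, 0]) stool();
translate([872, 319, 0]) stool();
translate([0, 419, 761]) bookshelf();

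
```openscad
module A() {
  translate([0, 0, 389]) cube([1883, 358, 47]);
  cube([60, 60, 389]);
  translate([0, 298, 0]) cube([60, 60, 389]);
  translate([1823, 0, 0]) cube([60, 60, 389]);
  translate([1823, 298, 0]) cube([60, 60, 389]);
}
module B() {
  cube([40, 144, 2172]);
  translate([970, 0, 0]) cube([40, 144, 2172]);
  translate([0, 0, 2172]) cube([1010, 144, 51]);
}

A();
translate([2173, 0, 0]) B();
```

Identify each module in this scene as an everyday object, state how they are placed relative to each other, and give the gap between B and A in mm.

The door frame's nearest face is 290 mm from the bench's +x face.

A is a bench. B is a door frame. The door frame is on the floor beside the bench on its +x side. The gap between the door frame and the bench is 290 mm.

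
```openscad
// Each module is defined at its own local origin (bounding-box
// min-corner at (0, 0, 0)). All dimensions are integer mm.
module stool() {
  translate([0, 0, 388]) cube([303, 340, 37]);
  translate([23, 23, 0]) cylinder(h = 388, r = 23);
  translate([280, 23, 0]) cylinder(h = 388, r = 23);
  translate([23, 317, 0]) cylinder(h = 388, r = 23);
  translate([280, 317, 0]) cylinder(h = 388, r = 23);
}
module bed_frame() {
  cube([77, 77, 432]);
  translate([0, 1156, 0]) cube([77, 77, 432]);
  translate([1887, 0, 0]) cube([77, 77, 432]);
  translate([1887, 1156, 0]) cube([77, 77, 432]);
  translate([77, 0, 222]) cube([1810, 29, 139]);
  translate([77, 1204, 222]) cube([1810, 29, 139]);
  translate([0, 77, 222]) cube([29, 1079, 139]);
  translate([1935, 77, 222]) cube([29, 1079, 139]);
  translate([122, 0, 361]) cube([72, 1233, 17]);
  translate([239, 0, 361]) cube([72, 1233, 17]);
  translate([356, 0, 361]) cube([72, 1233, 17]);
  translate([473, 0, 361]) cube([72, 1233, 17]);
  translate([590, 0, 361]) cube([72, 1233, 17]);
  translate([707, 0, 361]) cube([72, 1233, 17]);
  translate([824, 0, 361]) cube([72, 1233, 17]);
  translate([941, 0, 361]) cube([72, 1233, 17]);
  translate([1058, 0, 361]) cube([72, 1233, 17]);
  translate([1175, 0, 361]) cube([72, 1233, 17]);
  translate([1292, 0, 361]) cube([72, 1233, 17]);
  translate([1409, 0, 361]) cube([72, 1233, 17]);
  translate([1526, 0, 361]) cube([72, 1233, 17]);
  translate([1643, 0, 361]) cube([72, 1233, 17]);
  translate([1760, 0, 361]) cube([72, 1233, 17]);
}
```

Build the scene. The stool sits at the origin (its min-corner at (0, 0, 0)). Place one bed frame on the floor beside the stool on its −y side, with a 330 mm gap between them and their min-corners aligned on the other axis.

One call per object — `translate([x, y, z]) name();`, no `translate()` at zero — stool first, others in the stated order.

stool();
translate([0, -1563, 0]) bed_frame();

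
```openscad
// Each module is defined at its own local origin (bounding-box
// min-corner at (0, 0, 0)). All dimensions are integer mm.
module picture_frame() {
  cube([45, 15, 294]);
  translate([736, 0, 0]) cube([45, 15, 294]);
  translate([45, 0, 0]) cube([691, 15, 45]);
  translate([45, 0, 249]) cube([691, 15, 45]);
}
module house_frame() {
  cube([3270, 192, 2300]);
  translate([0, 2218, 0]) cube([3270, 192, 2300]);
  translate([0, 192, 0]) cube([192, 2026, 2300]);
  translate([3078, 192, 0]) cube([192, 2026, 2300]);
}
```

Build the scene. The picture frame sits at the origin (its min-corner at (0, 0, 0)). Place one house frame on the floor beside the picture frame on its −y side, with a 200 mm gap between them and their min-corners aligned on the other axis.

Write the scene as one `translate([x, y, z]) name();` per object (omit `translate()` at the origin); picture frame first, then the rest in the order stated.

picture_frame();
translate([0, -2610, 0]) house_frame();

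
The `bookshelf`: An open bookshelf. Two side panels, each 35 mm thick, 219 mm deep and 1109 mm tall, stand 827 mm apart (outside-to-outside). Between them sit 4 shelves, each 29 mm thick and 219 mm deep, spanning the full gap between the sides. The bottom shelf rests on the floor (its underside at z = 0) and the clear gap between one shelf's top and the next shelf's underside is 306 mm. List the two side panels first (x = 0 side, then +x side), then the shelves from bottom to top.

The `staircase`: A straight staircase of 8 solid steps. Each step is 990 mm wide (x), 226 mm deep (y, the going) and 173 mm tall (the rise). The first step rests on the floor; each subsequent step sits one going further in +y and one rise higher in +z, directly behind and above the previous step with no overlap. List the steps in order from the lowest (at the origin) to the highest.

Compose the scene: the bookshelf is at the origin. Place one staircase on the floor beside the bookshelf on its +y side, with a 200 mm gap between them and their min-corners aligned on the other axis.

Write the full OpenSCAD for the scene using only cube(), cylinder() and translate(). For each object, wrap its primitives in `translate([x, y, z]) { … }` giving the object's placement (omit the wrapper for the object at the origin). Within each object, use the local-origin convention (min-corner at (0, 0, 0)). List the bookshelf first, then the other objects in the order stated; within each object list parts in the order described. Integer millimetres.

cube([35, 219, 1109]);
translate([792, 0, 0]) cube([35, 219, 1109]);
translate([35, 0, 0]) cube([757, 219, 29]);
translate([35, 0, 335]) cube([757, 219, 29]);
translate([35, 0, 670]) cube([757, 219, 29]);
translate([35, 0, 1005]) cube([757, 219, 29]);
translate([0, 419, 0]) {
  cube([990, 226, 173]);
  translate([0, 226, 173]) cube([990, 226, 173]);
  translate([0, 452, 346]) cube([990, 226, 173]);
  translate([0, 678, 519]) cube([990, 226, 173]);
  translate([0, 904, 692]) cube([990, 226, 173]);
  translate([0, 1130, 865]) cube([990, 226, 173]);
  translate([0, 1356, 1038]) cube([990, 226, 173]);
  translate([0, 1582, 1211]) cube([990, 226, 173]);
}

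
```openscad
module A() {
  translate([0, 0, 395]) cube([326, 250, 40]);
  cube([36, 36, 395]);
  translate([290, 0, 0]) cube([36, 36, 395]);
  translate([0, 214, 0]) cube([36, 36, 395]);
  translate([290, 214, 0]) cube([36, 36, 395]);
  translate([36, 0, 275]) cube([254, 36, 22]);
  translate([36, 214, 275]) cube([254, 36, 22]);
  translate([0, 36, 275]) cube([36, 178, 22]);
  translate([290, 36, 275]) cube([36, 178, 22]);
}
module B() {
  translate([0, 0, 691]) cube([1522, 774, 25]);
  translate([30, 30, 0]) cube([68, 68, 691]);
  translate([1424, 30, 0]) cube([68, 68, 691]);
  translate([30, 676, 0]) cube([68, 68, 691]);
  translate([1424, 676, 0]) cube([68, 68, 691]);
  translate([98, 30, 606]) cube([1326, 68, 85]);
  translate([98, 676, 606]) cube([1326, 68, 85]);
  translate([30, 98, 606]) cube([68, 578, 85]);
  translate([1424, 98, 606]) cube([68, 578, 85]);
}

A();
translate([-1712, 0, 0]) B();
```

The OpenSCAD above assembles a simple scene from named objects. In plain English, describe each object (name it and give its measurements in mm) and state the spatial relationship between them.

A is a four-legged stool. The seat is a 326×250×40 mm slab whose top surface is at z = 435 mm; four square legs, each 36×36 mm in cross-section, run from the floor (z = 0) to the underside of the seat, each flush with a corner of the seat. Four stretchers, 36 mm wide and 22 mm tall, connect adjacent legs with their undersides at z = 275 mm, each running between the inner faces of the legs it joins and aligned with the legs' outer faces on the other axis.

B is a table with a 1522×774 mm rectangular top, 25 mm thick, top surface at z = 716 mm, supported by four 68×68 mm square legs, each inset 30 mm from the nearest pair of top edges, running from the floor. Four apron rails, 68 mm thick and 85 mm tall, run between adjacent legs with their top edges flush with the underside of the top and their outer faces flush with the legs' outer faces.

The table is on the floor beside the stool on its −x side.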